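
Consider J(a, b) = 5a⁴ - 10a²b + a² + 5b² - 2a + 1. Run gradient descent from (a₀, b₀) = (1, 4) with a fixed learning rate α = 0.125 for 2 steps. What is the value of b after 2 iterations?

90.25

∇J = (20a³ - 20ab + 2a - 2, -10a² + 10b)
Step 1: at (1, 4), ∇J = (-60, 30) → (1, 4) − 0.125·(-60, 30) = (8.5, 0.25)
Step 2: at (8.5, 0.25), ∇J = (12255, -720) → (8.5, 0.25) − 0.125·(12255, -720) = (-1523.375, 90.25)
b = 90.25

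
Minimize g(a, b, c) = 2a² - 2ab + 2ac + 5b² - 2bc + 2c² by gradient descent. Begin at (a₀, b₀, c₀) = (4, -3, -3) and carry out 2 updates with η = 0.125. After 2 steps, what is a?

∇g = (4a - 2b + 2c, -2a + 10b - 2c, 2a - 2b + 4c)
Step 1: at (4, -3, -3), ∇g = (16, -32, 2) → (4, -3, -3) − 0.125·(16, -32, 2) = (2, 1, -3.25)
Step 2: at (2, 1, -3.25), ∇g = (-0.5, 12.5, -11) → (2, 1, -3.25) − 0.125·(-0.5, 12.5, -11) = (2.0625, -0.5625, -1.875)
a = 2.0625

2.0625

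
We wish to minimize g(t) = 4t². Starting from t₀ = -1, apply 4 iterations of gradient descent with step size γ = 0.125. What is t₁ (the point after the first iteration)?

g′(t) = 8t
Step 1: g′(-1) = -8; t₁ = -1 − 0.125·(-8) = 0

0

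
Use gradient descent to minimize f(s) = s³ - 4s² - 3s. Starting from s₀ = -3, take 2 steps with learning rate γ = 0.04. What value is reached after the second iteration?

f′(s) = 3s² - 8s - 3
Step 1: f′(-3) = 48; s₁ = -3 − 0.04·48 = -4.92
Step 2: f′(-4.92) = 108.9792; s₂ = -4.92 − 0.04·108.9792 = -9.279168

-9.279168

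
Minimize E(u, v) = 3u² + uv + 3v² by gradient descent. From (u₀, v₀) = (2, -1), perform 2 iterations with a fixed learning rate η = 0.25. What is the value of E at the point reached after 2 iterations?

0.59765625

∇E = (6u + v, u + 6v)
Step 1: at (2, -1), ∇E = (11, -4) → (2, -1) − 0.25·(11, -4) = (-0.75, 0)
Step 2: at (-0.75, 0), ∇E = (-4.5, -0.75) → (-0.75, 0) − 0.25·(-4.5, -0.75) = (0.375, 0.1875)
E(0.375, 0.1875) = 0.59765625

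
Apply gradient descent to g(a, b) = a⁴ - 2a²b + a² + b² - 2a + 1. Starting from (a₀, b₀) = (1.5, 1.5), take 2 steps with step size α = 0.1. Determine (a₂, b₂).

∇g = (4a³ - 4ab + 2a - 2, -2a² + 2b)
Step 1: at (1.5, 1.5), ∇g = (5.5, -1.5) → (1.5, 1.5) − 0.1·(5.5, -1.5) = (0.95, 1.65)
Step 2: at (0.95, 1.65), ∇g = (-2.9405, 1.495) → (0.95, 1.65) − 0.1·(-2.9405, 1.495) = (1.24405, 1.5005)

(1.24405, 1.5005)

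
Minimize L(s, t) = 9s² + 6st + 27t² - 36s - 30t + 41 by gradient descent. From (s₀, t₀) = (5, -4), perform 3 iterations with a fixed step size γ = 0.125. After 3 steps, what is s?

∇L = (18s + 6t - 36, 6s + 54t - 30)
(s₁, t₁) = (5, -4) − 0.125·(30, -216) = (1.25, 23)
(s₂, t₂) = (1.25, 23) − 0.125·(124.5, 1219.5) = (-14.3125, -129.4375)
(s₃, t₃) = (-14.3125, -129.4375) − 0.125·(-1070.25, -7105.5) = (119.46875, 758.75)
s = 119.46875

119.46875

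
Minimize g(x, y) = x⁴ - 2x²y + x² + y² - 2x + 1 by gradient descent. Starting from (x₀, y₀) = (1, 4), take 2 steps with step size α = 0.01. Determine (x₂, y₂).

∇g = (4x³ - 4xy + 2x - 2, -2x² + 2y)
(x₁, y₁) = (1, 4) − 0.01·(-12, 6) = (1.12, 3.94)
(x₂, y₂) = (1.12, 3.94) − 0.01·(-11.791488, 5.3712) = (1.23791488, 3.886288)

(1.23791488, 3.886288)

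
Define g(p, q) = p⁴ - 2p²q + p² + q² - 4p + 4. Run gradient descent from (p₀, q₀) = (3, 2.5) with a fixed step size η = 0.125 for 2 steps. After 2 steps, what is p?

152.3125

∇g = (4p³ - 4pq + 2p - 4, -2p² + 2q)
Step 1: at (3, 2.5), ∇g = (80, -13) → (3, 2.5) − 0.125·(80, -13) = (-7, 4.125)
Step 2: at (-7, 4.125), ∇g = (-1274.5, -89.75) → (-7, 4.125) − 0.125·(-1274.5, -89.75) = (152.3125, 15.34375)
p = 152.3125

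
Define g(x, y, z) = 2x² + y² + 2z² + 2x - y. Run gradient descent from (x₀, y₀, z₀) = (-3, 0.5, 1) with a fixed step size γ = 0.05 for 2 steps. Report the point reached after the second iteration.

(-2.1, 0.5, 0.64)

∇g = (4x + 2, 2y - 1, 4z)
Step 1: at (-3, 0.5, 1), ∇g = (-10, 0, 4) → (-3, 0.5, 1) − 0.05·(-10, 0, 4) = (-2.5, 0.5, 0.8)
Step 2: at (-2.5, 0.5, 0.8), ∇g = (-8, 0, 3.2) → (-2.5, 0.5, 0.8) − 0.05·(-8, 0, 3.2) = (-2.1, 0.5, 0.64)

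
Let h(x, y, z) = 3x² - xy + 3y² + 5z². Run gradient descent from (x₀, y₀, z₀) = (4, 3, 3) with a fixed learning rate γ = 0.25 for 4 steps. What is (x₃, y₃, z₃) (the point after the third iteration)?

(-0.265625, 0.15625, -10.125)

∇h = (6x - y, -x + 6y, 10z)
(x₁, y₁, z₁) = (4, 3, 3) − 0.25·(21, 14, 30) = (-1.25, -0.5, -4.5)
(x₂, y₂, z₂) = (-1.25, -0.5, -4.5) − 0.25·(-7, -1.75, -45) = (0.5, -0.0625, 6.75)
(x₃, y₃, z₃) = (0.5, -0.0625, 6.75) − 0.25·(3.0625, -0.875, 67.5) = (-0.265625, 0.15625, -10.125)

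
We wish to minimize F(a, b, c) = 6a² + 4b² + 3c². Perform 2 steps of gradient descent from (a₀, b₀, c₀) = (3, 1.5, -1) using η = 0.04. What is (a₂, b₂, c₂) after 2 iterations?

∇F = (12a, 8b, 6c)
Step 1: at (3, 1.5, -1), ∇F = (36, 12, -6) → (3, 1.5, -1) − 0.04·(36, 12, -6) = (1.56, 1.02, -0.76)
Step 2: at (1.56, 1.02, -0.76), ∇F = (18.72, 8.16, -4.56) → (1.56, 1.02, -0.76) − 0.04·(18.72, 8.16, -4.56) = (0.8112, 0.6936, -0.5776)

(0.8112, 0.6936, -0.5776)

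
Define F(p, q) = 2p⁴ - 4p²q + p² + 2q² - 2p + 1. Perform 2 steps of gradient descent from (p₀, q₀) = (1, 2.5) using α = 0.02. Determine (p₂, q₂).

(1.39753216, 2.312608)

∇F = (8p³ - 8pq + 2p - 2, -4p² + 4q)
(p₁, q₁) = (1, 2.5) − 0.02·(-12, 6) = (1.24, 2.38)
(p₂, q₂) = (1.24, 2.38) − 0.02·(-7.876608, 3.3696) = (1.39753216, 2.312608)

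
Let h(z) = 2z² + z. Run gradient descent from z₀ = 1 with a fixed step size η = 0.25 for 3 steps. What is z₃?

-0.25

h′(z) = 4z + 1
z₁ = 1 − 0.25·5 = -0.25
z₂ = -0.25 − 0.25·0 = -0.25
z₃ = -0.25 − 0.25·0 = -0.25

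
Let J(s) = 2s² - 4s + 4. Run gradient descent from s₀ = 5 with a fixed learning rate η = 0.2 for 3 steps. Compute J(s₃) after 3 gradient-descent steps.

J′(s) = 4s - 4
Step 1: J′(5) = 16; s₁ = 5 − 0.2·16 = 1.8
Step 2: J′(1.8) = 3.2; s₂ = 1.8 − 0.2·3.2 = 1.16
Step 3: J′(1.16) = 0.64; s₃ = 1.16 − 0.2·0.64 = 1.032
J(1.032) = 2.002048

2.002048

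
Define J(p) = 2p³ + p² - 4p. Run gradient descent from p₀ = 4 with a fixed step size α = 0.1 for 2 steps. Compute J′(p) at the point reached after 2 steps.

J′(p) = 6p² + 2p - 4
p₁ = 4 − 0.1·100 = -6
p₂ = -6 − 0.1·200 = -26
J′(p) at (-26) = 4000

4000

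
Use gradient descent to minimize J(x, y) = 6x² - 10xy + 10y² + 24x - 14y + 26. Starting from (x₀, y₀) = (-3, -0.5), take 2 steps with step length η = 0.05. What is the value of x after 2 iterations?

∇J = (12x - 10y + 24, -10x + 20y - 14)
Step 1: at (-3, -0.5), ∇J = (-7, 6) → (-3, -0.5) − 0.05·(-7, 6) = (-2.65, -0.8)
Step 2: at (-2.65, -0.8), ∇J = (0.2, -3.5) → (-2.65, -0.8) − 0.05·(0.2, -3.5) = (-2.66, -0.625)
x = -2.66

-2.66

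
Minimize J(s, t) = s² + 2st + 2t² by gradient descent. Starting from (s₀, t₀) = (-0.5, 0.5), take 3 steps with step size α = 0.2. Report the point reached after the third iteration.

(-0.356, 0.22)

∇J = (2s + 2t, 2s + 4t)
(s₁, t₁) = (-0.5, 0.5) − 0.2·(0, 1) = (-0.5, 0.3)
(s₂, t₂) = (-0.5, 0.3) − 0.2·(-0.4, 0.2) = (-0.42, 0.26)
(s₃, t₃) = (-0.42, 0.26) − 0.2·(-0.32, 0.2) = (-0.356, 0.22)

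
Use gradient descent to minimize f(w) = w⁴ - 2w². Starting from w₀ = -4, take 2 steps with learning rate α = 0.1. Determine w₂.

f′(w) = 4w³ - 4w
w₁ = -4 − 0.1·(-240) = 20
w₂ = 20 − 0.1·31920 = -3172

-3172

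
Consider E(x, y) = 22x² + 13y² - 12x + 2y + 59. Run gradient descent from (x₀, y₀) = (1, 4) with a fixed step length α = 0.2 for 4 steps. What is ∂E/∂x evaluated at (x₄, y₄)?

∇E = (44x - 12, 26y + 2)
(x₁, y₁) = (1, 4) − 0.2·(32, 106) = (-5.4, -17.2)
(x₂, y₂) = (-5.4, -17.2) − 0.2·(-249.6, -445.2) = (44.52, 71.84)
(x₃, y₃) = (44.52, 71.84) − 0.2·(1946.88, 1869.84) = (-344.856, -302.128)
(x₄, y₄) = (-344.856, -302.128) − 0.2·(-15185.664, -7853.328) = (2692.2768, 1268.5376)
∂E/∂x at (2692.2768, 1268.5376) = 118448.1792

118448.1792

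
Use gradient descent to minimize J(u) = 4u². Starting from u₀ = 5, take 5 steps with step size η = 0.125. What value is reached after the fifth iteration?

J′(u) = 8u
u₁ = 5 − 0.125·40 = 0
u₂ = 0 − 0.125·0 = 0
u₃ = 0 − 0.125·0 = 0
u₄ = 0 − 0.125·0 = 0
u₅ = 0 − 0.125·0 = 0

0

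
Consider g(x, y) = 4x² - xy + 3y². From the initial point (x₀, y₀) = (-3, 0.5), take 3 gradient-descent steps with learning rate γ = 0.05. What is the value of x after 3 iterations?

-0.6304375

∇g = (8x - y, -x + 6y)
(x₁, y₁) = (-3, 0.5) − 0.05·(-24.5, 6) = (-1.775, 0.2)
(x₂, y₂) = (-1.775, 0.2) − 0.05·(-14.4, 2.975) = (-1.055, 0.05125)
(x₃, y₃) = (-1.055, 0.05125) − 0.05·(-8.49125, 1.3625) = (-0.6304375, -0.016875)
x = -0.6304375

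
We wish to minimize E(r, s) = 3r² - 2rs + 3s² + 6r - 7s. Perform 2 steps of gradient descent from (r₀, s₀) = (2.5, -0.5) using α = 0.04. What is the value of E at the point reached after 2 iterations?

∇E = (6r - 2s + 6, -2r + 6s - 7)
Step 1: at (2.5, -0.5), ∇E = (22, -15) → (2.5, -0.5) − 0.04·(22, -15) = (1.62, 0.1)
Step 2: at (1.62, 0.1), ∇E = (15.52, -9.64) → (1.62, 0.1) − 0.04·(15.52, -9.64) = (0.9992, 0.4856)
E(0.9992, 0.4856) = 5.32820096

5.32820096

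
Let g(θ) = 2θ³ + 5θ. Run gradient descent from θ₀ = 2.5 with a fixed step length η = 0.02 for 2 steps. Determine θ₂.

g′(θ) = 6θ² + 5
θ₁ = 2.5 − 0.02·42.5 = 1.65
θ₂ = 1.65 − 0.02·21.335 = 1.2233

1.2233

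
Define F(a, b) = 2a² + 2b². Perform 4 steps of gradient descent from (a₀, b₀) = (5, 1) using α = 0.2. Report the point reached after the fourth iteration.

∇F = (4a, 4b)
Step 1: at (5, 1), ∇F = (20, 4) → (5, 1) − 0.2·(20, 4) = (1, 0.2)
Step 2: at (1, 0.2), ∇F = (4, 0.8) → (1, 0.2) − 0.2·(4, 0.8) = (0.2, 0.04)
Step 3: at (0.2, 0.04), ∇F = (0.8, 0.16) → (0.2, 0.04) − 0.2·(0.8, 0.16) = (0.04, 0.008)
Step 4: at (0.04, 0.008), ∇F = (0.16, 0.032) → (0.04, 0.008) − 0.2·(0.16, 0.032) = (0.008, 0.0016)

(0.008, 0.0016)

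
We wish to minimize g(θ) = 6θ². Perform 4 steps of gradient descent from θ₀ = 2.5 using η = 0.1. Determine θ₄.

g′(θ) = 12θ
θ₁ = 2.5 − 0.1·30 = -0.5
θ₂ = -0.5 − 0.1·(-6) = 0.1
θ₃ = 0.1 − 0.1·1.2 = -0.02
θ₄ = -0.02 − 0.1·(-0.24) = 0.004

0.004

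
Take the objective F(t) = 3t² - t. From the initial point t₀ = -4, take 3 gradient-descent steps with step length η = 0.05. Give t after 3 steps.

F′(t) = 6t - 1
t₁ = -4 − 0.05·(-25) = -2.75
t₂ = -2.75 − 0.05·(-17.5) = -1.875
t₃ = -1.875 − 0.05·(-12.25) = -1.2625

-1.2625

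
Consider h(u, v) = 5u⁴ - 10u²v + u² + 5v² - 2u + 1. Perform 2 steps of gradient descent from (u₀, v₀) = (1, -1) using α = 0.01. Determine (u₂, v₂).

∇h = (20u³ - 20uv + 2u - 2, -10u² + 10v)
Step 1: at (1, -1), ∇h = (40, -20) → (1, -1) − 0.01·(40, -20) = (0.6, -0.8)
Step 2: at (0.6, -0.8), ∇h = (13.12, -11.6) → (0.6, -0.8) − 0.01·(13.12, -11.6) = (0.4688, -0.684)

(0.4688, -0.684)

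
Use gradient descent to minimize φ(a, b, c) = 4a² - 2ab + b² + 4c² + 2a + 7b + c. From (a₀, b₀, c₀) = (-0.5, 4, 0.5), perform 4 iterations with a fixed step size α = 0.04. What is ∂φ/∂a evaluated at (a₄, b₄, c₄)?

0.3450624

∇φ = (8a - 2b + 2, -2a + 2b + 7, 8c + 1)
Step 1: at (-0.5, 4, 0.5), ∇φ = (-10, 16, 5) → (-0.5, 4, 0.5) − 0.04·(-10, 16, 5) = (-0.1, 3.36, 0.3)
Step 2: at (-0.1, 3.36, 0.3), ∇φ = (-5.52, 13.92, 3.4) → (-0.1, 3.36, 0.3) − 0.04·(-5.52, 13.92, 3.4) = (0.1208, 2.8032, 0.164)
Step 3: at (0.1208, 2.8032, 0.164), ∇φ = (-2.64, 12.3648, 2.312) → (0.1208, 2.8032, 0.164) − 0.04·(-2.64, 12.3648, 2.312) = (0.2264, 2.308608, 0.07152)
Step 4: at (0.2264, 2.308608, 0.07152), ∇φ = (-0.806016, 11.164416, 1.57216) → (0.2264, 2.308608, 0.07152) − 0.04·(-0.806016, 11.164416, 1.57216) = (0.25864064, 1.86203136, 0.0086336)
∂φ/∂a at (0.25864064, 1.86203136, 0.0086336) = 0.3450624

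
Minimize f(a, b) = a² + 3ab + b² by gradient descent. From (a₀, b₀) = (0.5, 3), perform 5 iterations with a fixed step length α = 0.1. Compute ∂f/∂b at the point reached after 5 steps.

-1.7397

∇f = (2a + 3b, 3a + 2b)
Step 1: at (0.5, 3), ∇f = (10, 7.5) → (0.5, 3) − 0.1·(10, 7.5) = (-0.5, 2.25)
Step 2: at (-0.5, 2.25), ∇f = (5.75, 3) → (-0.5, 2.25) − 0.1·(5.75, 3) = (-1.075, 1.95)
Step 3: at (-1.075, 1.95), ∇f = (3.7, 0.675) → (-1.075, 1.95) − 0.1·(3.7, 0.675) = (-1.445, 1.8825)
Step 4: at (-1.445, 1.8825), ∇f = (2.7575, -0.57) → (-1.445, 1.8825) − 0.1·(2.7575, -0.57) = (-1.72075, 1.9395)
Step 5: at (-1.72075, 1.9395), ∇f = (2.377, -1.28325) → (-1.72075, 1.9395) − 0.1·(2.377, -1.28325) = (-1.95845, 2.067825)
∂f/∂b at (-1.95845, 2.067825) = -1.7397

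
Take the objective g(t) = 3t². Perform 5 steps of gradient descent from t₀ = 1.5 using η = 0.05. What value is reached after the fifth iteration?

0.252105

g′(t) = 6t
Step 1: g′(1.5) = 9; t₁ = 1.5 − 0.05·9 = 1.05
Step 2: g′(1.05) = 6.3; t₂ = 1.05 − 0.05·6.3 = 0.735
Step 3: g′(0.735) = 4.41; t₃ = 0.735 − 0.05·4.41 = 0.5145
Step 4: g′(0.5145) = 3.087; t₄ = 0.5145 − 0.05·3.087 = 0.36015
Step 5: g′(0.36015) = 2.1609; t₅ = 0.36015 − 0.05·2.1609 = 0.252105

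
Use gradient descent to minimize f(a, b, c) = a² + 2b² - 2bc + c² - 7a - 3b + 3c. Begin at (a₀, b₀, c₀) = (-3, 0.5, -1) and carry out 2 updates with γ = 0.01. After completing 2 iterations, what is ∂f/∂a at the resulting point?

∇f = (2a - 7, 4b - 2c - 3, -2b + 2c + 3)
Step 1: at (-3, 0.5, -1), ∇f = (-13, 1, 0) → (-3, 0.5, -1) − 0.01·(-13, 1, 0) = (-2.87, 0.49, -1)
Step 2: at (-2.87, 0.49, -1), ∇f = (-12.74, 0.96, 0.02) → (-2.87, 0.49, -1) − 0.01·(-12.74, 0.96, 0.02) = (-2.7426, 0.4804, -1.0002)
∂f/∂a at (-2.7426, 0.4804, -1.0002) = -12.4852

-12.4852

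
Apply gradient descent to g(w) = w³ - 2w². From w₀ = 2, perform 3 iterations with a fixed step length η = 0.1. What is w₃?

g′(w) = 3w² - 4w
w₁ = 2 − 0.1·4 = 1.6
w₂ = 1.6 − 0.1·1.28 = 1.472
w₃ = 1.472 − 0.1·0.612352 = 1.4107648

1.4107648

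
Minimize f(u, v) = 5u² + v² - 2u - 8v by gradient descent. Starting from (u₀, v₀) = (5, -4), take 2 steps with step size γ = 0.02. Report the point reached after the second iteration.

(3.272, -3.3728)

∇f = (10u - 2, 2v - 8)
(u₁, v₁) = (5, -4) − 0.02·(48, -16) = (4.04, -3.68)
(u₂, v₂) = (4.04, -3.68) − 0.02·(38.4, -15.36) = (3.272, -3.3728)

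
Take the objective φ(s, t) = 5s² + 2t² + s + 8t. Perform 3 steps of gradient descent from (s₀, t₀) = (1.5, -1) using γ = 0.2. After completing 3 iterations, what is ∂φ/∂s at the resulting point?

∇φ = (10s + 1, 4t + 8)
Step 1: at (1.5, -1), ∇φ = (16, 4) → (1.5, -1) − 0.2·(16, 4) = (-1.7, -1.8)
Step 2: at (-1.7, -1.8), ∇φ = (-16, 0.8) → (-1.7, -1.8) − 0.2·(-16, 0.8) = (1.5, -1.96)
Step 3: at (1.5, -1.96), ∇φ = (16, 0.16) → (1.5, -1.96) − 0.2·(16, 0.16) = (-1.7, -1.992)
∂φ/∂s at (-1.7, -1.992) = -16

-16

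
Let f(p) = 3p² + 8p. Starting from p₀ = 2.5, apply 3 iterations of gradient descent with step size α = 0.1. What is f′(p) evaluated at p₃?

f′(p) = 6p + 8
Step 1: f′(2.5) = 23; p₁ = 2.5 − 0.1·23 = 0.2
Step 2: f′(0.2) = 9.2; p₂ = 0.2 − 0.1·9.2 = -0.72
Step 3: f′(-0.72) = 3.68; p₃ = -0.72 − 0.1·3.68 = -1.088
f′(p) at (-1.088) = 1.472

1.472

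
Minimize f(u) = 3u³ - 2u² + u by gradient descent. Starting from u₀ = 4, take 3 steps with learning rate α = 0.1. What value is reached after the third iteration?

-6445.0779209

f′(u) = 9u² - 4u + 1
Step 1: f′(4) = 129; u₁ = 4 − 0.1·129 = -8.9
Step 2: f′(-8.9) = 749.49; u₂ = -8.9 − 0.1·749.49 = -83.849
Step 3: f′(-83.849) = 63612.289209; u₃ = -83.849 − 0.1·63612.289209 = -6445.0779209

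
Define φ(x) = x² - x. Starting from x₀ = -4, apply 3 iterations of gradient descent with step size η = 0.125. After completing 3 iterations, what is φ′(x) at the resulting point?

-3.796875

φ′(x) = 2x - 1
Step 1: φ′(-4) = -9; x₁ = -4 − 0.125·(-9) = -2.875
Step 2: φ′(-2.875) = -6.75; x₂ = -2.875 − 0.125·(-6.75) = -2.03125
Step 3: φ′(-2.03125) = -5.0625; x₃ = -2.03125 − 0.125·(-5.0625) = -1.3984375
φ′(x) at (-1.3984375) = -3.796875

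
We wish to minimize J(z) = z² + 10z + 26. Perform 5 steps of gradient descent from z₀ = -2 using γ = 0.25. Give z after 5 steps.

J′(z) = 2z + 10
Step 1: J′(-2) = 6; z₁ = -2 − 0.25·6 = -3.5
Step 2: J′(-3.5) = 3; z₂ = -3.5 − 0.25·3 = -4.25
Step 3: J′(-4.25) = 1.5; z₃ = -4.25 − 0.25·1.5 = -4.625
Step 4: J′(-4.625) = 0.75; z₄ = -4.625 − 0.25·0.75 = -4.8125
Step 5: J′(-4.8125) = 0.375; z₅ = -4.8125 − 0.25·0.375 = -4.90625

-4.90625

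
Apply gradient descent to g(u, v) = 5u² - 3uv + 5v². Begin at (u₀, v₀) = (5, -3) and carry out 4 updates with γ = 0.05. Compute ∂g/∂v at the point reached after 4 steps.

∇g = (10u - 3v, -3u + 10v)
(u₁, v₁) = (5, -3) − 0.05·(59, -45) = (2.05, -0.75)
(u₂, v₂) = (2.05, -0.75) − 0.05·(22.75, -13.65) = (0.9125, -0.0675)
(u₃, v₃) = (0.9125, -0.0675) − 0.05·(9.3275, -3.4125) = (0.446125, 0.103125)
(u₄, v₄) = (0.446125, 0.103125) − 0.05·(4.151875, -0.307125) = (0.23853125, 0.11848125)
∂g/∂v at (0.23853125, 0.11848125) = 0.46921875

0.46921875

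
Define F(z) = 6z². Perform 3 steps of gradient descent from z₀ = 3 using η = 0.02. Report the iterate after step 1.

2.28

F′(z) = 12z
z₁ = 3 − 0.02·36 = 2.28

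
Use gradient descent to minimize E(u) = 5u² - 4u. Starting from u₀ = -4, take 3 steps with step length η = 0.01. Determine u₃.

E′(u) = 10u - 4
Step 1: E′(-4) = -44; u₁ = -4 − 0.01·(-44) = -3.56
Step 2: E′(-3.56) = -39.6; u₂ = -3.56 − 0.01·(-39.6) = -3.164
Step 3: E′(-3.164) = -35.64; u₃ = -3.164 − 0.01·(-35.64) = -2.8076

-2.8076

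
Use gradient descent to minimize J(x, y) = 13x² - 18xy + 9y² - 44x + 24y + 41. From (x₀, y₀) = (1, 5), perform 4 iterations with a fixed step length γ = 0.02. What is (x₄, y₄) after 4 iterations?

(3.45154816, 2.36050688)

∇J = (26x - 18y - 44, -18x + 18y + 24)
Step 1: at (1, 5), ∇J = (-108, 96) → (1, 5) − 0.02·(-108, 96) = (3.16, 3.08)
Step 2: at (3.16, 3.08), ∇J = (-17.28, 22.56) → (3.16, 3.08) − 0.02·(-17.28, 22.56) = (3.5056, 2.6288)
Step 3: at (3.5056, 2.6288), ∇J = (-0.1728, 8.2176) → (3.5056, 2.6288) − 0.02·(-0.1728, 8.2176) = (3.509056, 2.464448)
Step 4: at (3.509056, 2.464448), ∇J = (2.875392, 5.197056) → (3.509056, 2.464448) − 0.02·(2.875392, 5.197056) = (3.45154816, 2.36050688)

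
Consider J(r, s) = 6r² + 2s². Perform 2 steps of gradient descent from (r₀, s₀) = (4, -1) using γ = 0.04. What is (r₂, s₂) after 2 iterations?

∇J = (12r, 4s)
Step 1: at (4, -1), ∇J = (48, -4) → (4, -1) − 0.04·(48, -4) = (2.08, -0.84)
Step 2: at (2.08, -0.84), ∇J = (24.96, -3.36) → (2.08, -0.84) − 0.04·(24.96, -3.36) = (1.0816, -0.7056)

(1.0816, -0.7056)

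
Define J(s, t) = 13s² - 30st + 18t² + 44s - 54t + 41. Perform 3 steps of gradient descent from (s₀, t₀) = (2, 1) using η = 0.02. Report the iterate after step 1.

∇J = (26s - 30t + 44, -30s + 36t - 54)
Step 1: at (2, 1), ∇J = (66, -78) → (2, 1) − 0.02·(66, -78) = (0.68, 2.56)

(0.68, 2.56)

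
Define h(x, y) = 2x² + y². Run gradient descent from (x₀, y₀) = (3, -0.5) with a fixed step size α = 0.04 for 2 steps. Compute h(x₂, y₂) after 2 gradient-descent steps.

9.14078272

∇h = (4x, 2y)
(x₁, y₁) = (3, -0.5) − 0.04·(12, -1) = (2.52, -0.46)
(x₂, y₂) = (2.52, -0.46) − 0.04·(10.08, -0.92) = (2.1168, -0.4232)
h(2.1168, -0.4232) = 9.14078272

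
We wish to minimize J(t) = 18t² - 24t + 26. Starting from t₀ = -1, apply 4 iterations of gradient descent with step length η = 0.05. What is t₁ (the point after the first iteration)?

2

J′(t) = 36t - 24
Step 1: J′(-1) = -60; t₁ = -1 − 0.05·(-60) = 2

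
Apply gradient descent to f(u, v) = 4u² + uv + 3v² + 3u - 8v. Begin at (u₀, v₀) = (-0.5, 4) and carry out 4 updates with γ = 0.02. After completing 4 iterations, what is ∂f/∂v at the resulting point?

∇f = (8u + v + 3, u + 6v - 8)
(u₁, v₁) = (-0.5, 4) − 0.02·(3, 15.5) = (-0.56, 3.69)
(u₂, v₂) = (-0.56, 3.69) − 0.02·(2.21, 13.58) = (-0.6042, 3.4184)
(u₃, v₃) = (-0.6042, 3.4184) − 0.02·(1.5848, 11.9062) = (-0.635896, 3.180276)
(u₄, v₄) = (-0.635896, 3.180276) − 0.02·(1.093108, 10.44576) = (-0.65775816, 2.9713608)
∂f/∂v at (-0.65775816, 2.9713608) = 9.17040664

9.17040664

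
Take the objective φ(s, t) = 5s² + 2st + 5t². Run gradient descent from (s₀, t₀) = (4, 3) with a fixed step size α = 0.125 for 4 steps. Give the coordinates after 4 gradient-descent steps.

∇φ = (10s + 2t, 2s + 10t)
(s₁, t₁) = (4, 3) − 0.125·(46, 38) = (-1.75, -1.75)
(s₂, t₂) = (-1.75, -1.75) − 0.125·(-21, -21) = (0.875, 0.875)
(s₃, t₃) = (0.875, 0.875) − 0.125·(10.5, 10.5) = (-0.4375, -0.4375)
(s₄, t₄) = (-0.4375, -0.4375) − 0.125·(-5.25, -5.25) = (0.21875, 0.21875)

(0.21875, 0.21875)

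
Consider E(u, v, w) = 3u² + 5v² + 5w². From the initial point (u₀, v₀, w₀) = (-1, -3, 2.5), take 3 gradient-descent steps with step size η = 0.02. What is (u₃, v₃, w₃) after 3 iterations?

(-0.681472, -1.536, 1.28)

∇E = (6u, 10v, 10w)
(u₁, v₁, w₁) = (-1, -3, 2.5) − 0.02·(-6, -30, 25) = (-0.88, -2.4, 2)
(u₂, v₂, w₂) = (-0.88, -2.4, 2) − 0.02·(-5.28, -24, 20) = (-0.7744, -1.92, 1.6)
(u₃, v₃, w₃) = (-0.7744, -1.92, 1.6) − 0.02·(-4.6464, -19.2, 16) = (-0.681472, -1.536, 1.28)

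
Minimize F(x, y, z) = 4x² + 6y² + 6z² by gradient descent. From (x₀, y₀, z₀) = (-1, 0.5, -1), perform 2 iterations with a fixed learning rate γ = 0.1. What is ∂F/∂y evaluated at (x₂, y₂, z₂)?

∇F = (8x, 12y, 12z)
(x₁, y₁, z₁) = (-1, 0.5, -1) − 0.1·(-8, 6, -12) = (-0.2, -0.1, 0.2)
(x₂, y₂, z₂) = (-0.2, -0.1, 0.2) − 0.1·(-1.6, -1.2, 2.4) = (-0.04, 0.02, -0.04)
∂F/∂y at (-0.04, 0.02, -0.04) = 0.24

0.24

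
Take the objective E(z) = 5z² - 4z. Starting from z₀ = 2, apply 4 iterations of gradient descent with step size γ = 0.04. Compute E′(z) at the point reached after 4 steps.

E′(z) = 10z - 4
Step 1: E′(2) = 16; z₁ = 2 − 0.04·16 = 1.36
Step 2: E′(1.36) = 9.6; z₂ = 1.36 − 0.04·9.6 = 0.976
Step 3: E′(0.976) = 5.76; z₃ = 0.976 − 0.04·5.76 = 0.7456
Step 4: E′(0.7456) = 3.456; z₄ = 0.7456 − 0.04·3.456 = 0.60736
E′(z) at (0.60736) = 2.0736

2.0736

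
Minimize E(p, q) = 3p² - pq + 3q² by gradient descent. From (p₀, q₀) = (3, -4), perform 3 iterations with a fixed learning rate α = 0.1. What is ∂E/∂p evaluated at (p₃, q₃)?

0.349

∇E = (6p - q, -p + 6q)
(p₁, q₁) = (3, -4) − 0.1·(22, -27) = (0.8, -1.3)
(p₂, q₂) = (0.8, -1.3) − 0.1·(6.1, -8.6) = (0.19, -0.44)
(p₃, q₃) = (0.19, -0.44) − 0.1·(1.58, -2.83) = (0.032, -0.157)
∂E/∂p at (0.032, -0.157) = 0.349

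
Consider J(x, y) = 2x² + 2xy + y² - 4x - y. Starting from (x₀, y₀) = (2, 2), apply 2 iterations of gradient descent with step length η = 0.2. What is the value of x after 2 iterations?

∇J = (4x + 2y - 4, 2x + 2y - 1)
(x₁, y₁) = (2, 2) − 0.2·(8, 7) = (0.4, 0.6)
(x₂, y₂) = (0.4, 0.6) − 0.2·(-1.2, 1) = (0.64, 0.4)
x = 0.64

0.64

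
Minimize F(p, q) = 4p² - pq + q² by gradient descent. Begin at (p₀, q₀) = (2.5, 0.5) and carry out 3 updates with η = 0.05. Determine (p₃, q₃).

∇F = (8p - q, -p + 2q)
(p₁, q₁) = (2.5, 0.5) − 0.05·(19.5, -1.5) = (1.525, 0.575)
(p₂, q₂) = (1.525, 0.575) − 0.05·(11.625, -0.375) = (0.94375, 0.59375)
(p₃, q₃) = (0.94375, 0.59375) − 0.05·(6.95625, 0.24375) = (0.5959375, 0.5815625)

(0.5959375, 0.5815625)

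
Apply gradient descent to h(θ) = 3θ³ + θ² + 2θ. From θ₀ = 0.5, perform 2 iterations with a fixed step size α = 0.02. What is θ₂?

h′(θ) = 9θ² + 2θ + 2
θ₁ = 0.5 − 0.02·5.25 = 0.395
θ₂ = 0.395 − 0.02·4.194225 = 0.3111155

0.3111155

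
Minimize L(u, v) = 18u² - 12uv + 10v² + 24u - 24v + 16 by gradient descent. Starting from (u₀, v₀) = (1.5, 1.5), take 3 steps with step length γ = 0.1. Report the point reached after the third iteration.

(-41.844, 23.148)

∇L = (36u - 12v + 24, -12u + 20v - 24)
(u₁, v₁) = (1.5, 1.5) − 0.1·(60, -12) = (-4.5, 2.7)
(u₂, v₂) = (-4.5, 2.7) − 0.1·(-170.4, 84) = (12.54, -5.7)
(u₃, v₃) = (12.54, -5.7) − 0.1·(543.84, -288.48) = (-41.844, 23.148)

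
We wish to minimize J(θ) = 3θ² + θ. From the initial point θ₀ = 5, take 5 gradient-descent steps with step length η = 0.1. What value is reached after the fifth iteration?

-0.11376

J′(θ) = 6θ + 1
θ₁ = 5 − 0.1·31 = 1.9
θ₂ = 1.9 − 0.1·12.4 = 0.66
θ₃ = 0.66 − 0.1·4.96 = 0.164
θ₄ = 0.164 − 0.1·1.984 = -0.0344
θ₅ = -0.0344 − 0.1·0.7936 = -0.11376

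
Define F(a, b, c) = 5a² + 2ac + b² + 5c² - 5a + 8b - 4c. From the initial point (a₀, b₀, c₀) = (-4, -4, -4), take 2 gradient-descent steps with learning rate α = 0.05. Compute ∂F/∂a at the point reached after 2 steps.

-8.58

∇F = (10a + 2c - 5, 2b + 8, 2a + 10c - 4)
(a₁, b₁, c₁) = (-4, -4, -4) − 0.05·(-53, 0, -52) = (-1.35, -4, -1.4)
(a₂, b₂, c₂) = (-1.35, -4, -1.4) − 0.05·(-21.3, 0, -20.7) = (-0.285, -4, -0.365)
∂F/∂a at (-0.285, -4, -0.365) = -8.58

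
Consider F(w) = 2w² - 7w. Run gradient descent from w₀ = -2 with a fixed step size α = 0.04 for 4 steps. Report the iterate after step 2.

F′(w) = 4w - 7
w₁ = -2 − 0.04·(-15) = -1.4
w₂ = -1.4 − 0.04·(-12.6) = -0.896

-0.896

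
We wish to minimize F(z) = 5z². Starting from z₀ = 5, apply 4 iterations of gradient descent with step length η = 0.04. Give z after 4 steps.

F′(z) = 10z
z₁ = 5 − 0.04·50 = 3
z₂ = 3 − 0.04·30 = 1.8
z₃ = 1.8 − 0.04·18 = 1.08
z₄ = 1.08 − 0.04·10.8 = 0.648

0.648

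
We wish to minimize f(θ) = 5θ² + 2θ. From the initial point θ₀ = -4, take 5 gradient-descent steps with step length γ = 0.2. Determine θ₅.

3.6

f′(θ) = 10θ + 2
θ₁ = -4 − 0.2·(-38) = 3.6
θ₂ = 3.6 − 0.2·38 = -4
θ₃ = -4 − 0.2·(-38) = 3.6
θ₄ = 3.6 − 0.2·38 = -4
θ₅ = -4 − 0.2·(-38) = 3.6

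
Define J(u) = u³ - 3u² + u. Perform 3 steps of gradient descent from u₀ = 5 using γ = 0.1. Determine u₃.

J′(u) = 3u² - 6u + 1
u₁ = 5 − 0.1·46 = 0.4
u₂ = 0.4 − 0.1·(-0.92) = 0.492
u₃ = 0.492 − 0.1·(-1.225808) = 0.6145808

0.6145808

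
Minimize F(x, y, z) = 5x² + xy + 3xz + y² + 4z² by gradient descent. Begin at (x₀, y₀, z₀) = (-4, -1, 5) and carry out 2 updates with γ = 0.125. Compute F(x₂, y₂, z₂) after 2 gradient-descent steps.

0.658203125

∇F = (10x + y + 3z, x + 2y, 3x + 8z)
Step 1: at (-4, -1, 5), ∇F = (-26, -6, 28) → (-4, -1, 5) − 0.125·(-26, -6, 28) = (-0.75, -0.25, 1.5)
Step 2: at (-0.75, -0.25, 1.5), ∇F = (-3.25, -1.25, 9.75) → (-0.75, -0.25, 1.5) − 0.125·(-3.25, -1.25, 9.75) = (-0.34375, -0.09375, 0.28125)
F(-0.34375, -0.09375, 0.28125) = 0.658203125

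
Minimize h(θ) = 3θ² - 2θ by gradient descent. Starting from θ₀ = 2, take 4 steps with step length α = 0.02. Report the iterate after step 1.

h′(θ) = 6θ - 2
θ₁ = 2 − 0.02·10 = 1.8

1.8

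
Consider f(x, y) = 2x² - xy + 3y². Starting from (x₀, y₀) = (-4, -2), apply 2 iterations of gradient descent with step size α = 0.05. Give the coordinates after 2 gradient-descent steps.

∇f = (4x - y, -x + 6y)
(x₁, y₁) = (-4, -2) − 0.05·(-14, -8) = (-3.3, -1.6)
(x₂, y₂) = (-3.3, -1.6) − 0.05·(-11.6, -6.3) = (-2.72, -1.285)

(-2.72, -1.285)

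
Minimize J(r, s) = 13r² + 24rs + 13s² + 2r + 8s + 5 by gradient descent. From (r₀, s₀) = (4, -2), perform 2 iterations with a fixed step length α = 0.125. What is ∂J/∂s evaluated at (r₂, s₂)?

1514.25

∇J = (26r + 24s + 2, 24r + 26s + 8)
Step 1: at (4, -2), ∇J = (58, 52) → (4, -2) − 0.125·(58, 52) = (-3.25, -8.5)
Step 2: at (-3.25, -8.5), ∇J = (-286.5, -291) → (-3.25, -8.5) − 0.125·(-286.5, -291) = (32.5625, 27.875)
∂J/∂s at (32.5625, 27.875) = 1514.25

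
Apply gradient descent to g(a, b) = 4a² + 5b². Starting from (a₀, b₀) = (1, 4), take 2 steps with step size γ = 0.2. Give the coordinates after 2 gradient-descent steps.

(0.36, 4)

∇g = (8a, 10b)
(a₁, b₁) = (1, 4) − 0.2·(8, 40) = (-0.6, -4)
(a₂, b₂) = (-0.6, -4) − 0.2·(-4.8, -40) = (0.36, 4)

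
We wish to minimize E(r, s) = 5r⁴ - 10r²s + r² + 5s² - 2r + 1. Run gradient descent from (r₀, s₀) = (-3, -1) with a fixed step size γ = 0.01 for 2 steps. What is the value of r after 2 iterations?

-2.8052224

∇E = (20r³ - 20rs + 2r - 2, -10r² + 10s)
Step 1: at (-3, -1), ∇E = (-608, -100) → (-3, -1) − 0.01·(-608, -100) = (3.08, 0)
Step 2: at (3.08, 0), ∇E = (588.52224, -94.864) → (3.08, 0) − 0.01·(588.52224, -94.864) = (-2.8052224, 0.94864)
r = -2.8052224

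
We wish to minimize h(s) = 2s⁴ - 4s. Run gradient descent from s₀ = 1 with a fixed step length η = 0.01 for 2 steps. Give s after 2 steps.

0.92922112

h′(s) = 8s³ - 4
Step 1: h′(1) = 4; s₁ = 1 − 0.01·4 = 0.96
Step 2: h′(0.96) = 3.077888; s₂ = 0.96 − 0.01·3.077888 = 0.92922112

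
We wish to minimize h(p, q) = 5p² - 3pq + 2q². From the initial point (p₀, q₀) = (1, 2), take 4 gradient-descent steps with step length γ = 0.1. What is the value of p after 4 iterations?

∇h = (10p - 3q, -3p + 4q)
Step 1: at (1, 2), ∇h = (4, 5) → (1, 2) − 0.1·(4, 5) = (0.6, 1.5)
Step 2: at (0.6, 1.5), ∇h = (1.5, 4.2) → (0.6, 1.5) − 0.1·(1.5, 4.2) = (0.45, 1.08)
Step 3: at (0.45, 1.08), ∇h = (1.26, 2.97) → (0.45, 1.08) − 0.1·(1.26, 2.97) = (0.324, 0.783)
Step 4: at (0.324, 0.783), ∇h = (0.891, 2.16) → (0.324, 0.783) − 0.1·(0.891, 2.16) = (0.2349, 0.567)
p = 0.2349

0.2349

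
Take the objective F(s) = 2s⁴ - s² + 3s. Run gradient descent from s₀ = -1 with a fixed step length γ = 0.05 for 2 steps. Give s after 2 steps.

F′(s) = 8s³ - 2s + 3
Step 1: F′(-1) = -3; s₁ = -1 − 0.05·(-3) = -0.85
Step 2: F′(-0.85) = -0.213; s₂ = -0.85 − 0.05·(-0.213) = -0.83935

-0.83935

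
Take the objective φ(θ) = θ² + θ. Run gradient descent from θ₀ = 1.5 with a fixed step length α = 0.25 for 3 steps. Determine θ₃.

-0.25

φ′(θ) = 2θ + 1
Step 1: φ′(1.5) = 4; θ₁ = 1.5 − 0.25·4 = 0.5
Step 2: φ′(0.5) = 2; θ₂ = 0.5 − 0.25·2 = 0
Step 3: φ′(0) = 1; θ₃ = 0 − 0.25·1 = -0.25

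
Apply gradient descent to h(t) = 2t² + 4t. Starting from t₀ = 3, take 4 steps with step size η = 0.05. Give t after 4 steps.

0.6384

h′(t) = 4t + 4
Step 1: h′(3) = 16; t₁ = 3 − 0.05·16 = 2.2
Step 2: h′(2.2) = 12.8; t₂ = 2.2 − 0.05·12.8 = 1.56
Step 3: h′(1.56) = 10.24; t₃ = 1.56 − 0.05·10.24 = 1.048
Step 4: h′(1.048) = 8.192; t₄ = 1.048 − 0.05·8.192 = 0.6384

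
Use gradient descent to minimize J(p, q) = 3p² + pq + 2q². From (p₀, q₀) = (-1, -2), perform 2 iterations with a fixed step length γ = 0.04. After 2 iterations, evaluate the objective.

4.86720512

∇J = (6p + q, p + 4q)
(p₁, q₁) = (-1, -2) − 0.04·(-8, -9) = (-0.68, -1.64)
(p₂, q₂) = (-0.68, -1.64) − 0.04·(-5.72, -7.24) = (-0.4512, -1.3504)
J(-0.4512, -1.3504) = 4.86720512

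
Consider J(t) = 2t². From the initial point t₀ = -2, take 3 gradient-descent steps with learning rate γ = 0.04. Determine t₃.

-1.185408

J′(t) = 4t
t₁ = -2 − 0.04·(-8) = -1.68
t₂ = -1.68 − 0.04·(-6.72) = -1.4112
t₃ = -1.4112 − 0.04·(-5.6448) = -1.185408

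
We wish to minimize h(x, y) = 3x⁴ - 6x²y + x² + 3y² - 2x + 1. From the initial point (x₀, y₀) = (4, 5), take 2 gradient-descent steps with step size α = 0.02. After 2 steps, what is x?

∇h = (12x³ - 12xy + 2x - 2, -6x² + 6y)
(x₁, y₁) = (4, 5) − 0.02·(534, -66) = (-6.68, 6.32)
(x₂, y₂) = (-6.68, 6.32) − 0.02·(-3085.680384, -229.8144) = (55.03360768, 10.916288)
x = 55.03360768

55.03360768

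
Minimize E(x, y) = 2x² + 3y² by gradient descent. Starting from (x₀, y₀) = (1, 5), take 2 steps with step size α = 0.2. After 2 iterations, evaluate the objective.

∇E = (4x, 6y)
Step 1: at (1, 5), ∇E = (4, 30) → (1, 5) − 0.2·(4, 30) = (0.2, -1)
Step 2: at (0.2, -1), ∇E = (0.8, -6) → (0.2, -1) − 0.2·(0.8, -6) = (0.04, 0.2)
E(0.04, 0.2) = 0.1232

0.1232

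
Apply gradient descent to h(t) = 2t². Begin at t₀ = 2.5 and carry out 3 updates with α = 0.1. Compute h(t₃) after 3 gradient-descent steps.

0.5832

h′(t) = 4t
Step 1: h′(2.5) = 10; t₁ = 2.5 − 0.1·10 = 1.5
Step 2: h′(1.5) = 6; t₂ = 1.5 − 0.1·6 = 0.9
Step 3: h′(0.9) = 3.6; t₃ = 0.9 − 0.1·3.6 = 0.54
h(0.54) = 0.5832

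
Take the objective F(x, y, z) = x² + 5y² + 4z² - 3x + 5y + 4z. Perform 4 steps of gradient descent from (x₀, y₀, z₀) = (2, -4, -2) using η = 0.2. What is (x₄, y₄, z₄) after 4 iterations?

∇F = (2x - 3, 10y + 5, 8z + 4)
(x₁, y₁, z₁) = (2, -4, -2) − 0.2·(1, -35, -12) = (1.8, 3, 0.4)
(x₂, y₂, z₂) = (1.8, 3, 0.4) − 0.2·(0.6, 35, 7.2) = (1.68, -4, -1.04)
(x₃, y₃, z₃) = (1.68, -4, -1.04) − 0.2·(0.36, -35, -4.32) = (1.608, 3, -0.176)
(x₄, y₄, z₄) = (1.608, 3, -0.176) − 0.2·(0.216, 35, 2.592) = (1.5648, -4, -0.6944)

(1.5648, -4, -0.6944)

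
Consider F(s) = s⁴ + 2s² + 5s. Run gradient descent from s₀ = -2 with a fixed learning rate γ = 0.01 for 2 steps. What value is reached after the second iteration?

-1.454315

F′(s) = 4s³ + 4s + 5
s₁ = -2 − 0.01·(-35) = -1.65
s₂ = -1.65 − 0.01·(-19.5685) = -1.454315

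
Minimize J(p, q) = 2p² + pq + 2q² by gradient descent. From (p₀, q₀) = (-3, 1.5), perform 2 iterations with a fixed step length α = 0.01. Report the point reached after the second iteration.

∇J = (4p + q, p + 4q)
(p₁, q₁) = (-3, 1.5) − 0.01·(-10.5, 3) = (-2.895, 1.47)
(p₂, q₂) = (-2.895, 1.47) − 0.01·(-10.11, 2.985) = (-2.7939, 1.44015)

(-2.7939, 1.44015)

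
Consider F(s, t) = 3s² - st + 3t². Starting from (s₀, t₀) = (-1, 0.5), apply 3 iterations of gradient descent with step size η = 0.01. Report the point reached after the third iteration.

∇F = (6s - t, -s + 6t)
Step 1: at (-1, 0.5), ∇F = (-6.5, 4) → (-1, 0.5) − 0.01·(-6.5, 4) = (-0.935, 0.46)
Step 2: at (-0.935, 0.46), ∇F = (-6.07, 3.695) → (-0.935, 0.46) − 0.01·(-6.07, 3.695) = (-0.8743, 0.42305)
Step 3: at (-0.8743, 0.42305), ∇F = (-5.66885, 3.4126) → (-0.8743, 0.42305) − 0.01·(-5.66885, 3.4126) = (-0.8176115, 0.388924)

(-0.8176115, 0.388924)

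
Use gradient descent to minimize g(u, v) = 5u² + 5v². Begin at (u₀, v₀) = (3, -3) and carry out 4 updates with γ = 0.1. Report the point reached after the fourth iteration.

(0, 0)

∇g = (10u, 10v)
(u₁, v₁) = (3, -3) − 0.1·(30, -30) = (0, 0)
(u₂, v₂) = (0, 0) − 0.1·(0, 0) = (0, 0)
(u₃, v₃) = (0, 0) − 0.1·(0, 0) = (0, 0)
(u₄, v₄) = (0, 0) − 0.1·(0, 0) = (0, 0)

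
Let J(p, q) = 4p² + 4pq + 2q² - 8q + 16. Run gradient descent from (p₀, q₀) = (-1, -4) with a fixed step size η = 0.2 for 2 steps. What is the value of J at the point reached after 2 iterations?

94.112

∇J = (8p + 4q, 4p + 4q - 8)
Step 1: at (-1, -4), ∇J = (-24, -28) → (-1, -4) − 0.2·(-24, -28) = (3.8, 1.6)
Step 2: at (3.8, 1.6), ∇J = (36.8, 13.6) → (3.8, 1.6) − 0.2·(36.8, 13.6) = (-3.56, -1.12)
J(-3.56, -1.12) = 94.112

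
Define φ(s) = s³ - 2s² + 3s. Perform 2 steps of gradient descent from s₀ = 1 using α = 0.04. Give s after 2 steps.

0.845632

φ′(s) = 3s² - 4s + 3
s₁ = 1 − 0.04·2 = 0.92
s₂ = 0.92 − 0.04·1.8592 = 0.845632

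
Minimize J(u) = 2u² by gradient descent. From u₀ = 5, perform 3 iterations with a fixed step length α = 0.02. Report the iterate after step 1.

4.6

J′(u) = 4u
u₁ = 5 − 0.02·20 = 4.6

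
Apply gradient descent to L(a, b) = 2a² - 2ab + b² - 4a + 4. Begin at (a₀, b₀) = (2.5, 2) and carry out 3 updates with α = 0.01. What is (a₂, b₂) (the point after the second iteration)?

∇L = (4a - 2b - 4, -2a + 2b)
Step 1: at (2.5, 2), ∇L = (2, -1) → (2.5, 2) − 0.01·(2, -1) = (2.48, 2.01)
Step 2: at (2.48, 2.01), ∇L = (1.9, -0.94) → (2.48, 2.01) − 0.01·(1.9, -0.94) = (2.461, 2.0194)

(2.461, 2.0194)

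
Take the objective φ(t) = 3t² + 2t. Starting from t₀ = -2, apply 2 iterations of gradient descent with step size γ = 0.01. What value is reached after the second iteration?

φ′(t) = 6t + 2
t₁ = -2 − 0.01·(-10) = -1.9
t₂ = -1.9 − 0.01·(-9.4) = -1.806

-1.806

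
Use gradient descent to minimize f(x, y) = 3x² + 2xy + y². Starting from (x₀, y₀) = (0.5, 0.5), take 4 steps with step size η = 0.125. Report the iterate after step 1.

∇f = (6x + 2y, 2x + 2y)
Step 1: at (0.5, 0.5), ∇f = (4, 2) → (0.5, 0.5) − 0.125·(4, 2) = (0, 0.25)

(0, 0.25)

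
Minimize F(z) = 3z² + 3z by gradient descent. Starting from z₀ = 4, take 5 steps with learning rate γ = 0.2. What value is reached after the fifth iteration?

F′(z) = 6z + 3
Step 1: F′(4) = 27; z₁ = 4 − 0.2·27 = -1.4
Step 2: F′(-1.4) = -5.4; z₂ = -1.4 − 0.2·(-5.4) = -0.32
Step 3: F′(-0.32) = 1.08; z₃ = -0.32 − 0.2·1.08 = -0.536
Step 4: F′(-0.536) = -0.216; z₄ = -0.536 − 0.2·(-0.216) = -0.4928
Step 5: F′(-0.4928) = 0.0432; z₅ = -0.4928 − 0.2·0.0432 = -0.50144

-0.50144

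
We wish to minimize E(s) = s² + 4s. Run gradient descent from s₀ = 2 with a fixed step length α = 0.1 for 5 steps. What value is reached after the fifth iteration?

-0.68928

E′(s) = 2s + 4
s₁ = 2 − 0.1·8 = 1.2
s₂ = 1.2 − 0.1·6.4 = 0.56
s₃ = 0.56 − 0.1·5.12 = 0.048
s₄ = 0.048 − 0.1·4.096 = -0.3616
s₅ = -0.3616 − 0.1·3.2768 = -0.68928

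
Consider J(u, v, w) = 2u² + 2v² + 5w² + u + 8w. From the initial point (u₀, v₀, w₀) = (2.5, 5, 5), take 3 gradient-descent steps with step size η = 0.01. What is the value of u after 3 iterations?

2.183024

∇J = (4u + 1, 4v, 10w + 8)
(u₁, v₁, w₁) = (2.5, 5, 5) − 0.01·(11, 20, 58) = (2.39, 4.8, 4.42)
(u₂, v₂, w₂) = (2.39, 4.8, 4.42) − 0.01·(10.56, 19.2, 52.2) = (2.2844, 4.608, 3.898)
(u₃, v₃, w₃) = (2.2844, 4.608, 3.898) − 0.01·(10.1376, 18.432, 46.98) = (2.183024, 4.42368, 3.4282)
u = 2.183024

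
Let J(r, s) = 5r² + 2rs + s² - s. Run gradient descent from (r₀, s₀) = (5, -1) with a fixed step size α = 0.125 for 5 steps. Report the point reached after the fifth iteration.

∇J = (10r + 2s, 2r + 2s - 1)
Step 1: at (5, -1), ∇J = (48, 7) → (5, -1) − 0.125·(48, 7) = (-1, -1.875)
Step 2: at (-1, -1.875), ∇J = (-13.75, -6.75) → (-1, -1.875) − 0.125·(-13.75, -6.75) = (0.71875, -1.03125)
Step 3: at (0.71875, -1.03125), ∇J = (5.125, -1.625) → (0.71875, -1.03125) − 0.125·(5.125, -1.625) = (0.078125, -0.828125)
Step 4: at (0.078125, -0.828125), ∇J = (-0.875, -2.5) → (0.078125, -0.828125) − 0.125·(-0.875, -2.5) = (0.1875, -0.515625)
Step 5: at (0.1875, -0.515625), ∇J = (0.84375, -1.65625) → (0.1875, -0.515625) − 0.125·(0.84375, -1.65625) = (0.08203125, -0.30859375)

(0.08203125, -0.30859375)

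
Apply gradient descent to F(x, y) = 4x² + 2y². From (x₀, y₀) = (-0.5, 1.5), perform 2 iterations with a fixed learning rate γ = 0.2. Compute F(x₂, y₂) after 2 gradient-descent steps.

∇F = (8x, 4y)
Step 1: at (-0.5, 1.5), ∇F = (-4, 6) → (-0.5, 1.5) − 0.2·(-4, 6) = (0.3, 0.3)
Step 2: at (0.3, 0.3), ∇F = (2.4, 1.2) → (0.3, 0.3) − 0.2·(2.4, 1.2) = (-0.18, 0.06)
F(-0.18, 0.06) = 0.1368

0.1368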